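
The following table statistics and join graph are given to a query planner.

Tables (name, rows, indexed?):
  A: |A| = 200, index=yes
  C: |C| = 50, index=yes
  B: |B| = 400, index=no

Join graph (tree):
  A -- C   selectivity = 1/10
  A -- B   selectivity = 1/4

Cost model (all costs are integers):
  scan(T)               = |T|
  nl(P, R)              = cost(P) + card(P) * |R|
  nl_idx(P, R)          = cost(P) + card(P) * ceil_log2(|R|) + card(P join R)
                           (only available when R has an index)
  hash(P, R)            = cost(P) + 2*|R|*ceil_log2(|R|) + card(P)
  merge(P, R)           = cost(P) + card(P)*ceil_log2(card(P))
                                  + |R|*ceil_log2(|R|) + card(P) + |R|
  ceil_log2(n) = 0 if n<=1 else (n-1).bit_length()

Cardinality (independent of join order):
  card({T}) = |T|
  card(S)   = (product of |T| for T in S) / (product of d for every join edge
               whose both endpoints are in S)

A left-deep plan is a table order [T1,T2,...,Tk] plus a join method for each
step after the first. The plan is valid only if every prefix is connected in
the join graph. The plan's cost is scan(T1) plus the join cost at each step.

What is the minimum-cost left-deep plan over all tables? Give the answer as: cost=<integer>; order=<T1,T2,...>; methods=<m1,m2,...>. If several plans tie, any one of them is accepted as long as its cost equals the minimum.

cost=9200; order=A,C,B; methods=hash,hash

Selinger DP (subsets sized 1..n):
  {A}: scan cost=200, card=200
  {C}: scan cost=50, card=50
  {B}: scan cost=400, card=400
  {AC}: card=1000; try (C,hash)→1000, (A,nl_idx)→1450, (A,merge)→2200, (C,merge)→2350, (C,nl_idx)→2400, (A,hash)→3300 …(+2); best=1000 via (C,hash)
  {AB}: card=20000; try (A,hash)→4000, (B,merge)→6000, (A,merge)→6200, (B,hash)→7600, (A,nl_idx)→23600, (B,nl)→80200 …(+1); best=4000 via (A,hash)
  {ABC}: card=100000; try (B,hash)→9200, (B,merge)→16000, (C,hash)→24600, (C,nl_idx)→224000, (C,merge)→324350, (B,nl)→401000 …(+1); best=9200 via (B,hash)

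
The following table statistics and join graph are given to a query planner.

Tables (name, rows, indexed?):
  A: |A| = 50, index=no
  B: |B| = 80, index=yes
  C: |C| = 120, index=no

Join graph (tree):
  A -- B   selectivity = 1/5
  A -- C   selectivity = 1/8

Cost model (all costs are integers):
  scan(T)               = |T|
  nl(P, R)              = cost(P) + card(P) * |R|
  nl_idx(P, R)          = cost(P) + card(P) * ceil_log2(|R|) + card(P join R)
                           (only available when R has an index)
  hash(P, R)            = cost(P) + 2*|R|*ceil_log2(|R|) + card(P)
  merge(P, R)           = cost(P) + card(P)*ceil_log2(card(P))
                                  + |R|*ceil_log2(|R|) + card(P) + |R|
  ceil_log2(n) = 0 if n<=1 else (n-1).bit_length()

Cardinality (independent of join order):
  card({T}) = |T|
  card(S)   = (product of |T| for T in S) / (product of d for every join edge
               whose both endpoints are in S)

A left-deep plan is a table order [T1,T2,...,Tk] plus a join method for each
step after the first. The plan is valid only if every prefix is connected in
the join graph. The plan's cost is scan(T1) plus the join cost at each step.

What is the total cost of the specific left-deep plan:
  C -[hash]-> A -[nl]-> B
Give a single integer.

60840

step 1: scan C: cost=120, card=120
step 2: join A via hash
    card(P join A) = 120*50/(8) = 750
    cost = 120 + 2*50*6 + 120 = 840
step 3: join B via nl
    card(P join B) = 750*80/(5) = 12000
    cost = 840 + 750*80 = 60840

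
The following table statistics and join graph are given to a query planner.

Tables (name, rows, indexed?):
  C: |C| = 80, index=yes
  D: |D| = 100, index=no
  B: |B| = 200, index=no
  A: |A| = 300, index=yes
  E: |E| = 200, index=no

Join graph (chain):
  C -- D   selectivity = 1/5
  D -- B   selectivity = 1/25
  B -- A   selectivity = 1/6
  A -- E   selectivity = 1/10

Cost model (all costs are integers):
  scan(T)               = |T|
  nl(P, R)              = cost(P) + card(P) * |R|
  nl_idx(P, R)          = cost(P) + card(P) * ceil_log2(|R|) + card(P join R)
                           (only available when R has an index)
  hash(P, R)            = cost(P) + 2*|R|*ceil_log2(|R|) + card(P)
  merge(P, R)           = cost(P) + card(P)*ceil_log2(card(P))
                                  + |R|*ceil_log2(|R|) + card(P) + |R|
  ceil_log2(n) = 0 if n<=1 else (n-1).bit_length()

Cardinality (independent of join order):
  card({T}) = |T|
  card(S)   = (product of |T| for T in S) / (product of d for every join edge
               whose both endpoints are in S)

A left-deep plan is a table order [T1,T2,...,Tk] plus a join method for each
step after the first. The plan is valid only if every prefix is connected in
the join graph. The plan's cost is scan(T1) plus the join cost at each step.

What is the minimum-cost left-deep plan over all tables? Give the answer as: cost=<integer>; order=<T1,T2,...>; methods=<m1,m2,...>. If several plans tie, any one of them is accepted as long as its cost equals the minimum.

Selinger DP (subsets sized 1..n):
  {C}: scan cost=80, card=80
  {D}: scan cost=100, card=100
  {B}: scan cost=200, card=200
  {A}: scan cost=300, card=300
  {E}: scan cost=200, card=200
  {CD}: card=1600; try (C,hash)→1320, (D,merge)→1520, (C,merge)→1540, (D,hash)→1560, (C,nl_idx)→2400, (D,nl)→8080 …(+1); best=1320 via (C,hash)
  {BD}: card=800; try (D,hash)→1800, (B,merge)→2700, (D,merge)→2800, (B,hash)→3400, (B,nl)→20100, (D,nl)→20200; best=1800 via (D,hash)
  {AB}: card=10000; try (B,hash)→3800, (A,merge)→5000, (B,merge)→5100, (A,hash)→5800, (A,nl_idx)→12000, (A,nl)→60200 …(+1); best=3800 via (B,hash)
  {AE}: card=6000; try (E,hash)→3800, (A,merge)→5000, (E,merge)→5100, (A,hash)→5800, (A,nl_idx)→8000, (A,nl)→60200 …(+1); best=3800 via (E,hash)
  {BCD}: card=12800; try (C,hash)→3720, (B,hash)→6120, (C,merge)→11240, (C,nl_idx)→20200, (B,merge)→22320, (C,nl)→65800 …(+1); best=3720 via (C,hash)
  {ABD}: card=40000; try (A,hash)→8000, (A,merge)→13600, (D,hash)→15200, (A,nl_idx)→49000, (D,merge)→154600, (A,nl)→241800 …(+1); best=8000 via (A,hash)
  {ABE}: card=200000; try (B,hash)→13000, (E,hash)→17000, (B,merge)→89600, (E,merge)→155600, (B,nl)→1203800, (E,nl)→2003800; best=13000 via (B,hash)
  {ABCD}: card=640000; try (A,hash)→21920, (C,hash)→49120, (A,merge)→198720, (C,merge)→688640, (A,nl_idx)→758920, (C,nl_idx)→928000 …(+2); best=21920 via (A,hash)
  {ABDE}: card=800000; try (E,hash)→51200, (D,hash)→214400, (E,merge)→689800, (D,merge)→3813800, (E,nl)→8008000, (D,nl)→20013000; best=51200 via (E,hash)
  {ABCDE}: card=12800000; try (E,hash)→665120, (C,hash)→852320, (E,merge)→13463720, (C,merge)→16851840, (C,nl_idx)→18451200, (C,nl)→64051200 …(+1); best=665120 via (E,hash)

cost=665120; order=B,D,C,A,E; methods=hash,hash,hash,hash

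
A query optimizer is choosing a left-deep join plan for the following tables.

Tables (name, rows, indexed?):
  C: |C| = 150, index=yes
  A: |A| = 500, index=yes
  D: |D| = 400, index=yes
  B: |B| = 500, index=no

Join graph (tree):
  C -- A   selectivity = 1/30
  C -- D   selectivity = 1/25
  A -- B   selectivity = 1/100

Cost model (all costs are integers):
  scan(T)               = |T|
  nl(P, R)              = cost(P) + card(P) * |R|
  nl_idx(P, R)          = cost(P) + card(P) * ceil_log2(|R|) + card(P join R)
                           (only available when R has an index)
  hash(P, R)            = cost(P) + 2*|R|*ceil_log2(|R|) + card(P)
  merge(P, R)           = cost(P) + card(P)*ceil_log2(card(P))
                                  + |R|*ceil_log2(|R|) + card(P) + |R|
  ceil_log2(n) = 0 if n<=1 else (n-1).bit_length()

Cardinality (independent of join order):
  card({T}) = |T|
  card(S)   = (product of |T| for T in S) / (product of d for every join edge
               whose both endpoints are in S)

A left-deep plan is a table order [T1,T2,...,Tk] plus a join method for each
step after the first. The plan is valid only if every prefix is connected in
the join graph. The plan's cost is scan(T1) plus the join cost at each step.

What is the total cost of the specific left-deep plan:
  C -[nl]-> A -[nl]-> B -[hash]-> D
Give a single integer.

1344850

step 1: scan C: cost=150, card=150
step 2: join A via nl
    card(P join A) = 150*500/(30) = 2500
    cost = 150 + 150*500 = 75150
step 3: join B via nl
    card(P join B) = 2500*500/(100) = 12500
    cost = 75150 + 2500*500 = 1325150
step 4: join D via hash
    card(P join D) = 12500*400/(25) = 200000
    cost = 1325150 + 2*400*9 + 12500 = 1344850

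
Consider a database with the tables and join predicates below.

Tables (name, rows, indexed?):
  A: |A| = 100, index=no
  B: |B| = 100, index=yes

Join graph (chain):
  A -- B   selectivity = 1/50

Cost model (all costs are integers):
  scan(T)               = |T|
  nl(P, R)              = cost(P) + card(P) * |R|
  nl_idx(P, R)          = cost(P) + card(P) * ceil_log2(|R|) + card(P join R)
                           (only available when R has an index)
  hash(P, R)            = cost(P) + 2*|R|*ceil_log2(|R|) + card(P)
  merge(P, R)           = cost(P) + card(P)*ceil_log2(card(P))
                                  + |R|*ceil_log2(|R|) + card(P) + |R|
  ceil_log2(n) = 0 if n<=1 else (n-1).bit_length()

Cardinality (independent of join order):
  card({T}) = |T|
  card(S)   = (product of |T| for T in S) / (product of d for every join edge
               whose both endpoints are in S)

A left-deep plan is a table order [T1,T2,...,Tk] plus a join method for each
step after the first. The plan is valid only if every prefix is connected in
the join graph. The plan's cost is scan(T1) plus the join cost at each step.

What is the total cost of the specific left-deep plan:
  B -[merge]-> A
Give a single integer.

step 1: scan B: cost=100, card=100
step 2: join A via merge
    card(P join A) = 100*100/(50) = 200
    cost = 100 + 100*7 + 100*7 + 100 + 100 = 1700

1700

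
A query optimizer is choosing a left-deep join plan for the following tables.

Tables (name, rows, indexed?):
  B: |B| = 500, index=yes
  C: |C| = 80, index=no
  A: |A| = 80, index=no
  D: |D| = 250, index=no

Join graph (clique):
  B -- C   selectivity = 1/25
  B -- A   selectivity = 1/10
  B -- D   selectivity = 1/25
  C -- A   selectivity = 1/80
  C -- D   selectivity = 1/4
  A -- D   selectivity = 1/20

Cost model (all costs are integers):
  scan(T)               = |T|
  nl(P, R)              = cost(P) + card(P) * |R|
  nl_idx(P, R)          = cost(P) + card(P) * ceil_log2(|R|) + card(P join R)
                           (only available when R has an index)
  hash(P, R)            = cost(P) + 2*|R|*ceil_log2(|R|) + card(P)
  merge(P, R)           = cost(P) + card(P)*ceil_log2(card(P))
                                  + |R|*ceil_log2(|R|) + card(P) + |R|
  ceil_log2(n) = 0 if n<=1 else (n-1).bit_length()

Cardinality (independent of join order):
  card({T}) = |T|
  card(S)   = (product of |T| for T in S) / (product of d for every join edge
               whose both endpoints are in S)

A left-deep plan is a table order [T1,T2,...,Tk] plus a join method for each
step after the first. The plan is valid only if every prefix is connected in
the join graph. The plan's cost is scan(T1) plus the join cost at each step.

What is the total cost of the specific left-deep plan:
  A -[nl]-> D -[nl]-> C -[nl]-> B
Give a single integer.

225080

step 1: scan A: cost=80, card=80
step 2: join D via nl
    card(P join D) = 80*250/(20) = 1000
    cost = 80 + 80*250 = 20080
step 3: join C via nl
    card(P join C) = 1000*80/(80*4) = 250
    cost = 20080 + 1000*80 = 100080
step 4: join B via nl
    card(P join B) = 250*500/(25*10*25) = 20
    cost = 100080 + 250*500 = 225080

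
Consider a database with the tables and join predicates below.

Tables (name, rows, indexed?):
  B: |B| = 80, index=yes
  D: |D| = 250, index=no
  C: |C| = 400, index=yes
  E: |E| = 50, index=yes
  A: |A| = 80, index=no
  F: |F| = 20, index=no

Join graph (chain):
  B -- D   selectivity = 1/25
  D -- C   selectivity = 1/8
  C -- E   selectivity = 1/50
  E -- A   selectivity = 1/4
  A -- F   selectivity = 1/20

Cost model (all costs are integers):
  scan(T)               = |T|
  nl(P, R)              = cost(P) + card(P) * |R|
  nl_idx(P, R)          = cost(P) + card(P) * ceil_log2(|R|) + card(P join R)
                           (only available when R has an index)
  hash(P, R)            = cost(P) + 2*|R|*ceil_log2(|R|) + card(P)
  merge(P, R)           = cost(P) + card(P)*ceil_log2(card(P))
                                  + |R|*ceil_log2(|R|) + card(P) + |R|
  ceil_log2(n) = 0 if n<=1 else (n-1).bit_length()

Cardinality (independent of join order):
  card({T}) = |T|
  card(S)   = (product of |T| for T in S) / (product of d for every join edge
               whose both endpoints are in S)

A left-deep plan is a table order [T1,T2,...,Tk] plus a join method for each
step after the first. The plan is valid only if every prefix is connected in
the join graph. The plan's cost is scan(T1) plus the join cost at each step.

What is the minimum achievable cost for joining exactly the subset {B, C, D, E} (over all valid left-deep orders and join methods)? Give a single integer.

Selinger DP over subsets of {B,C,D,E}:
  {B}: scan cost=80, card=80
  {D}: scan cost=250, card=250
  {C}: scan cost=400, card=400
  {E}: scan cost=50, card=50
  {BD}: card=800; try (B,hash)→1620, (B,nl_idx)→2800, (D,merge)→2970, (B,merge)→3140, (D,hash)→4160, (D,nl)→20080 …(+1); best=1620 via (B,hash)
  {CD}: card=12500; try (D,hash)→4800, (C,merge)→6500, (D,merge)→6650, (C,hash)→7700, (C,nl_idx)→15000, (C,nl)→100250 …(+1); best=4800 via (D,hash)
  {CE}: card=400; try (C,nl_idx)→900, (E,hash)→1400, (E,nl_idx)→3200, (C,merge)→4400, (E,merge)→4750, (C,hash)→7300 …(+2); best=900 via (C,nl_idx)
  {BCD}: card=40000; try (C,hash)→9620, (C,merge)→14420, (B,hash)→18420, (C,nl_idx)→48820, (B,nl_idx)→132300, (B,merge)→192940 …(+2); best=9620 via (C,hash)
  {CDE}: card=12500; try (D,hash)→5300, (D,merge)→7150, (E,hash)→17900, (E,nl_idx)→92300, (D,nl)→100900, (E,merge)→192650 …(+1); best=5300 via (D,hash)
  {BCDE}: card=40000; try (B,hash)→18920, (E,hash)→50220, (B,nl_idx)→132800, (B,merge)→193440, (E,nl_idx)→289620, (E,merge)→689970 …(+2); best=18920 via (B,hash)

18920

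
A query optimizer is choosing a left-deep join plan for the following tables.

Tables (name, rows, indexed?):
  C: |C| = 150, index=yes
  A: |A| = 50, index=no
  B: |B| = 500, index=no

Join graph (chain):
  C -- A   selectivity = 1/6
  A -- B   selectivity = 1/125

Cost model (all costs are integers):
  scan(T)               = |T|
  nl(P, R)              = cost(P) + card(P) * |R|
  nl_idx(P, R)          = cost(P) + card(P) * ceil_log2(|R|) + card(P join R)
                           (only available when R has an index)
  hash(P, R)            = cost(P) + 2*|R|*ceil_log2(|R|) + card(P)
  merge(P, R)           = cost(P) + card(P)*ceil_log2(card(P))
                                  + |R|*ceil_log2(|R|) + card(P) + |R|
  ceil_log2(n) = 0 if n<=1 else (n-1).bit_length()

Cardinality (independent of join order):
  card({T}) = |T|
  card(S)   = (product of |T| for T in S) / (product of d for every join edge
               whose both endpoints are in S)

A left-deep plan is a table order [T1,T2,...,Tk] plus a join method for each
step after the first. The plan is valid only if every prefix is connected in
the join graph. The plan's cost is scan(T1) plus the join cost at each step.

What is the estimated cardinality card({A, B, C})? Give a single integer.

5000

Tables in S: A(50), B(500), C(150)
Edges inside S: C-A(d=6), A-B(d=125)
numerator = 50 * 500 * 150 = 3750000
denominator = 6 * 125 = 750
card(S) = 3750000 / 750 = 5000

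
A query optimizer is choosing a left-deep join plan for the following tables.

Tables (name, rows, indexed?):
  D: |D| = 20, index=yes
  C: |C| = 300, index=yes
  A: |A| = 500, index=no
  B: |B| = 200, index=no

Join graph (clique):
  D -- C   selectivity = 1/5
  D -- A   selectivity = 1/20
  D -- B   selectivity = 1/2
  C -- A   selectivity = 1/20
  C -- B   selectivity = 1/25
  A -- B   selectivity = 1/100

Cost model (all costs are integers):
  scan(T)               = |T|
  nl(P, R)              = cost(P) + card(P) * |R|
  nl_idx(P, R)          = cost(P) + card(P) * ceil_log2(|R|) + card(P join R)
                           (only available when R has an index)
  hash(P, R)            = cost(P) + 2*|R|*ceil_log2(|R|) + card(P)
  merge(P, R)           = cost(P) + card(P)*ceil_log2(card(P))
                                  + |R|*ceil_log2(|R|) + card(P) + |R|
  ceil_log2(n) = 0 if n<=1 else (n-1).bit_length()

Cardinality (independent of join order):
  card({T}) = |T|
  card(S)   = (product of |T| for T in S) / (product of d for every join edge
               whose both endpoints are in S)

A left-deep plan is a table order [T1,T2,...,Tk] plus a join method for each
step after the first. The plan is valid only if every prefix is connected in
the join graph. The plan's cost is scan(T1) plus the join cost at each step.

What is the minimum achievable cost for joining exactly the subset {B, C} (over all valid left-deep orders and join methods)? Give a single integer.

3800

Selinger DP over subsets of {B,C}:
  {C}: scan cost=300, card=300
  {B}: scan cost=200, card=200
  {BC}: card=2400; try (B,hash)→3800, (C,nl_idx)→4400, (C,merge)→5000, (B,merge)→5100, (C,hash)→5800, (C,nl)→60200 …(+1); best=3800 via (B,hash)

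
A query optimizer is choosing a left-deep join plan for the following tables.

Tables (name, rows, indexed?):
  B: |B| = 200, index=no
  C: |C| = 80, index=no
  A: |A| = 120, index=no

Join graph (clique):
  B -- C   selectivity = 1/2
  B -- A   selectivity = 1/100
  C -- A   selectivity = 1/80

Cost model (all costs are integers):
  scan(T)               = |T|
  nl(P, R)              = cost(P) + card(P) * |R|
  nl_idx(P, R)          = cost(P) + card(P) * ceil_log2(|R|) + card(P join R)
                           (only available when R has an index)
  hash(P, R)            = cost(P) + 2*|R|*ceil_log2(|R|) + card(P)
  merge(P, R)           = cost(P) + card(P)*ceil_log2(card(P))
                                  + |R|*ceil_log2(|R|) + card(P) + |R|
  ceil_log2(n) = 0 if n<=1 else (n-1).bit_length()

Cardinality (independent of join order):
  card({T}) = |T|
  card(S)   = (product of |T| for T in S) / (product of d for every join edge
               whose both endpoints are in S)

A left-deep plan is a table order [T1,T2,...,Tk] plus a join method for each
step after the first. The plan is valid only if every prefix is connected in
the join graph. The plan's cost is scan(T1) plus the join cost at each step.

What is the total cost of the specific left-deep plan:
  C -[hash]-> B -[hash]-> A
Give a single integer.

step 1: scan C: cost=80, card=80
step 2: join B via hash
    card(P join B) = 80*200/(2) = 8000
    cost = 80 + 2*200*8 + 80 = 3360
step 3: join A via hash
    card(P join A) = 8000*120/(100*80) = 120
    cost = 3360 + 2*120*7 + 8000 = 13040

13040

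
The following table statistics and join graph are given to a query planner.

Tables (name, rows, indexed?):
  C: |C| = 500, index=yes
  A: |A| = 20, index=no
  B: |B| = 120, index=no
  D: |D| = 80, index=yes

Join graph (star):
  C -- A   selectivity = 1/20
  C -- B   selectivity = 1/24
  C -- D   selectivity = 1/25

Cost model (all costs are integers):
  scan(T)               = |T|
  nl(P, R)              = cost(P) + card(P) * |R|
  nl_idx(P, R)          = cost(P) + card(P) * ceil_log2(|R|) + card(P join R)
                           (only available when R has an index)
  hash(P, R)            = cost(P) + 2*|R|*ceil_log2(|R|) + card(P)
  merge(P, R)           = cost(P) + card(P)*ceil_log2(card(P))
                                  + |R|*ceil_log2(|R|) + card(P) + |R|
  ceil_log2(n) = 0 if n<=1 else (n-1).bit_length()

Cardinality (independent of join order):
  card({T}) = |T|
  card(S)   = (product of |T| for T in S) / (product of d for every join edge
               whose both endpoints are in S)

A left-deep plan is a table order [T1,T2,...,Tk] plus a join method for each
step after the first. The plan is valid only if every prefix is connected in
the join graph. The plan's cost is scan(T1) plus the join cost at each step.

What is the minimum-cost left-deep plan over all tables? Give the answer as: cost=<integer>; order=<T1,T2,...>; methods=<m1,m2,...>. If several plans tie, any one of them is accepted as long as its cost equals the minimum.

Selinger DP (subsets sized 1..n):
  {C}: scan cost=500, card=500
  {A}: scan cost=20, card=20
  {B}: scan cost=120, card=120
  {D}: scan cost=80, card=80
  {AC}: card=500; try (C,nl_idx)→700, (A,hash)→1200, (C,merge)→5140, (A,merge)→5620, (C,hash)→9040, (C,nl)→10020 …(+1); best=700 via (C,nl_idx)
  {BC}: card=2500; try (B,hash)→2680, (C,nl_idx)→3700, (C,merge)→6080, (B,merge)→6460, (C,hash)→9240, (C,nl)→60120 …(+1); best=2680 via (B,hash)
  {CD}: card=1600; try (D,hash)→2120, (C,nl_idx)→2400, (D,nl_idx)→5600, (C,merge)→5720, (D,merge)→6140, (C,hash)→9160 …(+2); best=2120 via (D,hash)
  {ABC}: card=2500; try (B,hash)→2880, (A,hash)→5380, (B,merge)→6660, (A,merge)→35300, (A,nl)→52680, (B,nl)→60700; best=2880 via (B,hash)
  {ACD}: card=1600; try (D,hash)→2320, (A,hash)→3920, (D,nl_idx)→5800, (D,merge)→6340, (A,merge)→21440, (A,nl)→34120 …(+1); best=2320 via (D,hash)
  {BCD}: card=8000; try (B,hash)→5400, (D,hash)→6300, (B,merge)→22280, (D,nl_idx)→28180, (D,merge)→35820, (B,nl)→194120 …(+1); best=5400 via (B,hash)
  {ABCD}: card=8000; try (B,hash)→5600, (D,hash)→6500, (A,hash)→13600, (B,merge)→22480, (D,nl_idx)→28380, (D,merge)→36020 …(+4); best=5600 via (B,hash)

cost=5600; order=A,C,D,B; methods=nl_idx,hash,hash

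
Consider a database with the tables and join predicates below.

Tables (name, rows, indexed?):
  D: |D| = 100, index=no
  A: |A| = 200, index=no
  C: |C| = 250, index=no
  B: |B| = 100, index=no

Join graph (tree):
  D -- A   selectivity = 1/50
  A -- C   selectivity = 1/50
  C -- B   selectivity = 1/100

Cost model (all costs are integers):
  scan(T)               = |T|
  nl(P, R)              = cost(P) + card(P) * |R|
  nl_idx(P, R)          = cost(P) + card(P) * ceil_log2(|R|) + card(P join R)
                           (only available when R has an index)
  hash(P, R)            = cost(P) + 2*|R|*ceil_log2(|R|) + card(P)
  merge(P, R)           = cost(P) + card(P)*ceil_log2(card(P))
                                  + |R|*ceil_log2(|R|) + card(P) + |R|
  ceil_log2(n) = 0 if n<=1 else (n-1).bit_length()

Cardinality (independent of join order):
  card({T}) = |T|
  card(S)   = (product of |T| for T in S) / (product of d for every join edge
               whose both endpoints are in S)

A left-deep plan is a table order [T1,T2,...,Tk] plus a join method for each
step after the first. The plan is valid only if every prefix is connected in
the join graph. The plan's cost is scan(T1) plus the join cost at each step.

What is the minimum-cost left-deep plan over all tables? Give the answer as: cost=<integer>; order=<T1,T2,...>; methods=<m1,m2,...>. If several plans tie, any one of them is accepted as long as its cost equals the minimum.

Selinger DP (subsets sized 1..n):
  {D}: scan cost=100, card=100
  {A}: scan cost=200, card=200
  {C}: scan cost=250, card=250
  {B}: scan cost=100, card=100
  {AD}: card=400; try (D,hash)→1800, (A,merge)→2700, (D,merge)→2800, (A,hash)→3400, (A,nl)→20100, (D,nl)→20200; best=1800 via (D,hash)
  {AC}: card=1000; try (A,hash)→3700, (C,merge)→4250, (A,merge)→4300, (C,hash)→4400, (C,nl)→50200, (A,nl)→50250; best=3700 via (A,hash)
  {BC}: card=250; try (B,hash)→1900, (C,merge)→3150, (B,merge)→3300, (C,hash)→4200, (C,nl)→25100, (B,nl)→25250; best=1900 via (B,hash)
  {ACD}: card=2000; try (D,hash)→6100, (C,hash)→6200, (C,merge)→8050, (D,merge)→15500, (C,nl)→101800, (D,nl)→103700; best=6100 via (D,hash)
  {ABC}: card=1000; try (A,hash)→5350, (A,merge)→5950, (B,hash)→6100, (B,merge)→15500, (A,nl)→51900, (B,nl)→103700; best=5350 via (A,hash)
  {ABCD}: card=2000; try (D,hash)→7750, (B,hash)→9500, (D,merge)→17150, (B,merge)→30900, (D,nl)→105350, (B,nl)→206100; best=7750 via (D,hash)

cost=7750; order=C,B,A,D; methods=hash,hash,hash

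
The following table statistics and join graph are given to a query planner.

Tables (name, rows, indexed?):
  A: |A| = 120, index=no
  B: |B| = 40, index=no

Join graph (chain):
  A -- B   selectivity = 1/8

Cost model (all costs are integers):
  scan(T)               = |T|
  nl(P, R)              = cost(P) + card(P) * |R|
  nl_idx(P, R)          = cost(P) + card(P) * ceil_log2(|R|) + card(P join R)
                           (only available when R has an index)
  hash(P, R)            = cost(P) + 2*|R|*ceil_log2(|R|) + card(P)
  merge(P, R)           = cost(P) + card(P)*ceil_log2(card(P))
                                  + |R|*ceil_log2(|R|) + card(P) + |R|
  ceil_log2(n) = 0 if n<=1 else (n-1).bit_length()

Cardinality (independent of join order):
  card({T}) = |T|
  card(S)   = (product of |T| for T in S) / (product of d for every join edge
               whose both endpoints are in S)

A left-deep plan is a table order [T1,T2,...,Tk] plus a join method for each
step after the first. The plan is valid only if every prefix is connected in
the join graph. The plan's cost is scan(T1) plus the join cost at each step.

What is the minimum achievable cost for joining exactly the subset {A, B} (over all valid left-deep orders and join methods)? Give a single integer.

720

Selinger DP over subsets of {A,B}:
  {A}: scan cost=120, card=120
  {B}: scan cost=40, card=40
  {AB}: card=600; try (B,hash)→720, (A,merge)→1280, (B,merge)→1360, (A,hash)→1760, (A,nl)→4840, (B,nl)→4920; best=720 via (B,hash)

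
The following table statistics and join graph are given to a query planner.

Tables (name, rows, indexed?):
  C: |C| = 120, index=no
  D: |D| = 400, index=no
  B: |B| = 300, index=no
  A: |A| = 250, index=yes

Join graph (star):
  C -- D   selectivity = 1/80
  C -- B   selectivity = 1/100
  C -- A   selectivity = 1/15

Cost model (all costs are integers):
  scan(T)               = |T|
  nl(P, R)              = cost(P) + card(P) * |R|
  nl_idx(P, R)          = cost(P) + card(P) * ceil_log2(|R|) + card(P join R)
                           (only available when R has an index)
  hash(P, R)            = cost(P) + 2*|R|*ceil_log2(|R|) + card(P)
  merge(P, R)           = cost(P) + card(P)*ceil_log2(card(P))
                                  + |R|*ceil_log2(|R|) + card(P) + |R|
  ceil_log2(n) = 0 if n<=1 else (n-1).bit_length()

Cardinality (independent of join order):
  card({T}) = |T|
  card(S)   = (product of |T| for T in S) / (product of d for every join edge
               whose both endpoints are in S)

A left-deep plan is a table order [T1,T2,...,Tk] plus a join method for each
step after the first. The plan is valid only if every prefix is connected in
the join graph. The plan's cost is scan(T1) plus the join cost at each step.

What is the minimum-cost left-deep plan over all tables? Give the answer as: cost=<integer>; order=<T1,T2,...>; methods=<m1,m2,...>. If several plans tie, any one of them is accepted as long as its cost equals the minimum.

Selinger DP (subsets sized 1..n):
  {C}: scan cost=120, card=120
  {D}: scan cost=400, card=400
  {B}: scan cost=300, card=300
  {A}: scan cost=250, card=250
  {CD}: card=600; try (C,hash)→2480, (D,merge)→5080, (C,merge)→5360, (D,hash)→7440, (D,nl)→48120, (C,nl)→48400; best=2480 via (C,hash)
  {BC}: card=360; try (C,hash)→2280, (B,merge)→4080, (C,merge)→4260, (B,hash)→5640, (B,nl)→36120, (C,nl)→36300; best=2280 via (C,hash)
  {AC}: card=2000; try (C,hash)→2180, (A,nl_idx)→3080, (A,merge)→3330, (C,merge)→3460, (A,hash)→4240, (A,nl)→30120 …(+1); best=2180 via (C,hash)
  {BCD}: card=1800; try (B,hash)→8480, (D,hash)→9840, (D,merge)→9880, (B,merge)→12080, (D,nl)→146280, (B,nl)→182480; best=8480 via (B,hash)
  {ACD}: card=10000; try (A,hash)→7080, (A,merge)→11330, (D,hash)→11380, (A,nl_idx)→17280, (D,merge)→30180, (A,nl)→152480 …(+1); best=7080 via (A,hash)
  {ABC}: card=6000; try (A,hash)→6640, (A,merge)→8130, (B,hash)→9580, (A,nl_idx)→11160, (B,merge)→29180, (A,nl)→92280 …(+1); best=6640 via (A,hash)
  {ABCD}: card=30000; try (A,hash)→14280, (D,hash)→19840, (B,hash)→22480, (A,merge)→32330, (A,nl_idx)→52880, (D,merge)→94640 …(+4); best=14280 via (A,hash)

cost=14280; order=D,C,B,A; methods=hash,hash,hash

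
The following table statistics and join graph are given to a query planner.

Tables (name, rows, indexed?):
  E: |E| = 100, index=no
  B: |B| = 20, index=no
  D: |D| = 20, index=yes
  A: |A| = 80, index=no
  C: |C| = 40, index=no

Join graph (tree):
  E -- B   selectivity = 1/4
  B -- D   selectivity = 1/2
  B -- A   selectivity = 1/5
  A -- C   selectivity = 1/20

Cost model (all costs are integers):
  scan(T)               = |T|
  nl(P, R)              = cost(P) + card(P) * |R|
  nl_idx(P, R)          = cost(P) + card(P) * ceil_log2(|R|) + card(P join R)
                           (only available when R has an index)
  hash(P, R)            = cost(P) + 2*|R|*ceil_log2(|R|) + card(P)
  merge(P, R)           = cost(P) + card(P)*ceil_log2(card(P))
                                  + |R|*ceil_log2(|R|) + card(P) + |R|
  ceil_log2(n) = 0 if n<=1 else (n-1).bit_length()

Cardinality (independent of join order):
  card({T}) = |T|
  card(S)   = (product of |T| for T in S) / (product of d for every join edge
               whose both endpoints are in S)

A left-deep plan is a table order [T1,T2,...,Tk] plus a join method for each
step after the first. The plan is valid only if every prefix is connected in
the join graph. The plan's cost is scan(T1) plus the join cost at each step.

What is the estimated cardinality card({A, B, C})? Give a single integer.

640

Tables in S: A(80), B(20), C(40)
Edges inside S: B-A(d=5), A-C(d=20)
numerator = 80 * 20 * 40 = 64000
denominator = 5 * 20 = 100
card(S) = 64000 / 100 = 640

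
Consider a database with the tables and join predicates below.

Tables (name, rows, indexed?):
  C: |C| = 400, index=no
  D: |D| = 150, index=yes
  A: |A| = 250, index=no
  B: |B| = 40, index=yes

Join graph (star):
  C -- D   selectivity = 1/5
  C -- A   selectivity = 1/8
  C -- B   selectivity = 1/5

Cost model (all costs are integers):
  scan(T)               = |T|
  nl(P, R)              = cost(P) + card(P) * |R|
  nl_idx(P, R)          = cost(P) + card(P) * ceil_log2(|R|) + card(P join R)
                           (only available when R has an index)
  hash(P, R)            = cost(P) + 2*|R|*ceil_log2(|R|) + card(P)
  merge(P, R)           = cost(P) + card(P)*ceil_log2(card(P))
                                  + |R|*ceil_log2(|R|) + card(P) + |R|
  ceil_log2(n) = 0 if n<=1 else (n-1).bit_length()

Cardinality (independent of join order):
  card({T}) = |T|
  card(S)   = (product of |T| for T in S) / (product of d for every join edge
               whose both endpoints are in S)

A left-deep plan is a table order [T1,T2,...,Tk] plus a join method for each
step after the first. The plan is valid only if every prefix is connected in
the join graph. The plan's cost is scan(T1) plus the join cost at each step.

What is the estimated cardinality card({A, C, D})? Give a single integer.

375000

Tables in S: A(250), C(400), D(150)
Edges inside S: C-D(d=5), C-A(d=8)
numerator = 250 * 400 * 150 = 15000000
denominator = 5 * 8 = 40
card(S) = 15000000 / 40 = 375000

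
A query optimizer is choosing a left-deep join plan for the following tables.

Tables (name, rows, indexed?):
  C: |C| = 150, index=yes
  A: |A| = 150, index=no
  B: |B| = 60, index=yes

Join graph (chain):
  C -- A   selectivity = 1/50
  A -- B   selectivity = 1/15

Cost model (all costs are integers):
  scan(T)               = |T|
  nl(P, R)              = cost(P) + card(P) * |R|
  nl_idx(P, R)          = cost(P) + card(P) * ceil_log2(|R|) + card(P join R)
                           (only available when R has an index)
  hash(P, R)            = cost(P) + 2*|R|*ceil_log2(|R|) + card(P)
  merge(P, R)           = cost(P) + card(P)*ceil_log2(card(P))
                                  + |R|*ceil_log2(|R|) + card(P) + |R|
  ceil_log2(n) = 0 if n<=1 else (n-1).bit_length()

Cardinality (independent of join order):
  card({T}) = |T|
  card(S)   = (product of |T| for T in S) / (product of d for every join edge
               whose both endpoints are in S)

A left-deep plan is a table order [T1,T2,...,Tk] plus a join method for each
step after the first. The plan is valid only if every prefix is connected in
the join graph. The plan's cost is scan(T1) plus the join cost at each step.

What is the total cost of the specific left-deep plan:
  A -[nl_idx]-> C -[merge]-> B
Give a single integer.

6720

step 1: scan A: cost=150, card=150
step 2: join C via nl_idx
    card(P join C) = 150*150/(50) = 450
    cost = 150 + 150*8 + 450 = 1800
step 3: join B via merge
    card(P join B) = 450*60/(15) = 1800
    cost = 1800 + 450*9 + 60*6 + 450 + 60 = 6720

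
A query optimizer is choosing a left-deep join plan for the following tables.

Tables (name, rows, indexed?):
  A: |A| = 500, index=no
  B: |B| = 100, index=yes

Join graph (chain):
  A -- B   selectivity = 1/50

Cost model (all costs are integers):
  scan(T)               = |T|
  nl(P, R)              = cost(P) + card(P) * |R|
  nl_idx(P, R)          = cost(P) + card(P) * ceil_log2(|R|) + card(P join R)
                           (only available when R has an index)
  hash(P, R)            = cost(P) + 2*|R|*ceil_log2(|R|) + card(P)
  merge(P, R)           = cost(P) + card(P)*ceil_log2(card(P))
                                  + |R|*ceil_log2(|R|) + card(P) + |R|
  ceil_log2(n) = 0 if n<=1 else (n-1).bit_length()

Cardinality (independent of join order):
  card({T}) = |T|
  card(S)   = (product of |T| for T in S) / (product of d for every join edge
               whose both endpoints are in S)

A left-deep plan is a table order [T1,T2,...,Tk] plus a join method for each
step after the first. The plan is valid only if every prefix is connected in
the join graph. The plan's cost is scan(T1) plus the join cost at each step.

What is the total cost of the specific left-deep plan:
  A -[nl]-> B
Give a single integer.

50500

step 1: scan A: cost=500, card=500
step 2: join B via nl
    card(P join B) = 500*100/(50) = 1000
    cost = 500 + 500*100 = 50500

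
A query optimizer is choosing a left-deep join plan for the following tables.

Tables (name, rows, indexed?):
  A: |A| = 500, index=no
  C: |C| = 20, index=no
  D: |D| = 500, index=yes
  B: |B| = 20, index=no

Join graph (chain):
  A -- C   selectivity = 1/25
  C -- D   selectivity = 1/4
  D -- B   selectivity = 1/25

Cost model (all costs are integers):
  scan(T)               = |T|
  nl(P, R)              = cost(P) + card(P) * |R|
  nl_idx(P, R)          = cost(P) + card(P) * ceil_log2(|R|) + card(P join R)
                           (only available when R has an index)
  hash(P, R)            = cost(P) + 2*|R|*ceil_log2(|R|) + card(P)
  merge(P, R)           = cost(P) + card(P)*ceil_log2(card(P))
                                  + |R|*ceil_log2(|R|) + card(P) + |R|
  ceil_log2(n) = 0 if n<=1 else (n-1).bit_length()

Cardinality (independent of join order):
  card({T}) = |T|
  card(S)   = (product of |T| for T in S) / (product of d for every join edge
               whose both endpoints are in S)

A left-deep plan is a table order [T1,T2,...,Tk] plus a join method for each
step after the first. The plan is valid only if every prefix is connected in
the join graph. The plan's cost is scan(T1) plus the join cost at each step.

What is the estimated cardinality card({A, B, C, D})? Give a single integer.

40000

Tables in S: A(500), B(20), C(20), D(500)
Edges inside S: A-C(d=25), C-D(d=4), D-B(d=25)
numerator = 500 * 20 * 20 * 500 = 100000000
denominator = 25 * 4 * 25 = 2500
card(S) = 100000000 / 2500 = 40000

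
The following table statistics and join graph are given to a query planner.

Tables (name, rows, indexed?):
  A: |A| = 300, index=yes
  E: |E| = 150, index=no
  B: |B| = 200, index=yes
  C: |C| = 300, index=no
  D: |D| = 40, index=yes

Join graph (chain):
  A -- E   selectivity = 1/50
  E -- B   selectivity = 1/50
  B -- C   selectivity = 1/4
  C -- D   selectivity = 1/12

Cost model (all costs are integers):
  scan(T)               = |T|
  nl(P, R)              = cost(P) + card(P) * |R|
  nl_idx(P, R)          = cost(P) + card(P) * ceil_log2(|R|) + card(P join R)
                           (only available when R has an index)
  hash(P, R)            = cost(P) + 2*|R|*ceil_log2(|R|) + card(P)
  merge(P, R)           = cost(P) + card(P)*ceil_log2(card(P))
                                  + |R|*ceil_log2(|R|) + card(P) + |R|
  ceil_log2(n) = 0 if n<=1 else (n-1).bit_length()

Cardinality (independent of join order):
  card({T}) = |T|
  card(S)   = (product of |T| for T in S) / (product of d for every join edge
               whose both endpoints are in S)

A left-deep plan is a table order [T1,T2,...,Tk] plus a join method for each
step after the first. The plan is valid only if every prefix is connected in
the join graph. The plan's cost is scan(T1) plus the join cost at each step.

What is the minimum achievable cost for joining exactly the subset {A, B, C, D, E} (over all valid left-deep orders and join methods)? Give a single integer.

Selinger DP over subsets of {A,B,C,D,E}:
  {A}: scan cost=300, card=300
  {E}: scan cost=150, card=150
  {B}: scan cost=200, card=200
  {C}: scan cost=300, card=300
  {D}: scan cost=40, card=40
  {AE}: card=900; try (A,nl_idx)→2400, (E,hash)→3000, (A,merge)→4500, (E,merge)→4650, (A,hash)→5700, (A,nl)→45150 …(+1); best=2400 via (A,nl_idx)
  {BE}: card=600; try (B,nl_idx)→1950, (E,hash)→2800, (B,merge)→3300, (E,merge)→3350, (B,hash)→3500, (B,nl)→30150 …(+1); best=1950 via (B,nl_idx)
  {BC}: card=15000; try (B,hash)→3800, (C,merge)→5000, (B,merge)→5100, (C,hash)→5800, (B,nl_idx)→17700, (C,nl)→60200 …(+1); best=3800 via (B,hash)
  {CD}: card=1000; try (D,hash)→1080, (D,nl_idx)→3100, (C,merge)→3320, (D,merge)→3580, (C,hash)→5480, (C,nl)→12040 …(+1); best=1080 via (D,hash)
  {ABE}: card=3600; try (B,hash)→6500, (A,hash)→7950, (A,nl_idx)→10950, (A,merge)→11550, (B,nl_idx)→13200, (B,merge)→14100 …(+2); best=6500 via (B,hash)
  {BCE}: card=45000; try (C,hash)→7950, (C,merge)→11550, (E,hash)→21200, (C,nl)→181950, (E,merge)→230150, (E,nl)→2253800; best=7950 via (C,hash)
  {BCD}: card=50000; try (B,hash)→5280, (B,merge)→13880, (D,hash)→19280, (B,nl_idx)→59080, (D,nl_idx)→143800, (B,nl)→201080 …(+2); best=5280 via (B,hash)
  {ABCE}: card=270000; try (C,hash)→15500, (C,merge)→56300, (A,hash)→58350, (A,nl_idx)→682950, (A,merge)→775950, (C,nl)→1086500 …(+1); best=15500 via (C,hash)
  {BCDE}: card=150000; try (D,hash)→53430, (E,hash)→57680, (D,nl_idx)→427950, (D,merge)→773230, (E,merge)→856630, (D,nl)→1807950 …(+1); best=53430 via (D,hash)
  {ABCDE}: card=900000; try (A,hash)→208830, (D,hash)→285980, (A,nl_idx)→2303430, (D,nl_idx)→2535500, (A,merge)→2906430, (D,merge)→5415780 …(+2); best=208830 via (A,hash)

208830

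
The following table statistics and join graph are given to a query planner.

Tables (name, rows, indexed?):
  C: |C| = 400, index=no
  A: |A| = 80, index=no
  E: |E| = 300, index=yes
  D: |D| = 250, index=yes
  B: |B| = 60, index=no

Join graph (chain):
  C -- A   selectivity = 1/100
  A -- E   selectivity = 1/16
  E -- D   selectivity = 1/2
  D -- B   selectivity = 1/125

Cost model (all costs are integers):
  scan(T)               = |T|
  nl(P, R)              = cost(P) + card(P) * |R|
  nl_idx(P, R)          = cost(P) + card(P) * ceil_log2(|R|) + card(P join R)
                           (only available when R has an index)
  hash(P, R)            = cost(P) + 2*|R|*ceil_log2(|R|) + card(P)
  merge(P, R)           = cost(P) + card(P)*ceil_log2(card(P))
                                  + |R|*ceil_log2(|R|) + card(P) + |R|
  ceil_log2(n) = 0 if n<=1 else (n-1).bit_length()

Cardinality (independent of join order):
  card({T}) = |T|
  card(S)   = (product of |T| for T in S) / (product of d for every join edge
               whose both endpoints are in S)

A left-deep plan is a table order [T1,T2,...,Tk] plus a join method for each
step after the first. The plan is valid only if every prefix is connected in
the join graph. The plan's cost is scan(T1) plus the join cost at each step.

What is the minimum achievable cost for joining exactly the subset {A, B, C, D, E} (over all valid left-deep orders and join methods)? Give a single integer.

Selinger DP over subsets of {A,B,C,D,E}:
  {C}: scan cost=400, card=400
  {A}: scan cost=80, card=80
  {E}: scan cost=300, card=300
  {D}: scan cost=250, card=250
  {B}: scan cost=60, card=60
  {AC}: card=320; try (A,hash)→1920, (C,merge)→4720, (A,merge)→5040, (C,hash)→7360, (C,nl)→32080, (A,nl)→32400; best=1920 via (A,hash)
  {AE}: card=1500; try (A,hash)→1720, (E,nl_idx)→2300, (E,merge)→3720, (A,merge)→3940, (E,hash)→5560, (E,nl)→24080 …(+1); best=1720 via (A,hash)
  {DE}: card=37500; try (D,hash)→4600, (E,merge)→5500, (D,merge)→5550, (E,hash)→5900, (E,nl_idx)→40000, (D,nl_idx)→40200 …(+2); best=4600 via (D,hash)
  {BD}: card=120; try (D,nl_idx)→660, (B,hash)→1220, (D,merge)→2730, (B,merge)→2920, (D,hash)→4120, (D,nl)→15060 …(+1); best=660 via (D,nl_idx)
  {ACE}: card=6000; try (E,hash)→7640, (E,merge)→8120, (C,hash)→10420, (E,nl_idx)→10800, (C,merge)→23720, (E,nl)→97920 …(+1); best=7640 via (E,hash)
  {ADE}: card=187500; try (D,hash)→7220, (D,merge)→21970, (A,hash)→43220, (D,nl_idx)→201220, (D,nl)→376720, (A,merge)→642740 …(+1); best=7220 via (D,hash)
  {BDE}: card=18000; try (E,merge)→4620, (E,hash)→6180, (E,nl_idx)→19740, (E,nl)→36660, (B,hash)→42820, (B,merge)→642520 …(+1); best=4620 via (E,merge)
  {ACDE}: card=750000; try (D,hash)→17640, (D,merge)→93890, (C,hash)→201920, (D,nl_idx)→805640, (D,nl)→1507640, (C,merge)→3573720 …(+1); best=17640 via (D,hash)
  {ABDE}: card=90000; try (A,hash)→23740, (B,hash)→195440, (A,merge)→293260, (A,nl)→1444620, (B,merge)→3570140, (B,nl)→11257220; best=23740 via (A,hash)
  {ABCDE}: card=360000; try (C,hash)→120940, (B,hash)→768360, (C,merge)→1647740, (B,merge)→15768060, (C,nl)→36023740, (B,nl)→45017640; best=120940 via (C,hash)

120940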